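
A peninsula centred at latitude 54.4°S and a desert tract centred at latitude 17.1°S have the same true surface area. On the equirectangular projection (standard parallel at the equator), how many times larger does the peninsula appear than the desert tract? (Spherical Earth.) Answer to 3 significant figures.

1.64

Plate carrée maps x = Rλ, y = Rφ. The meridian scale is h = 1 and the parallel scale is k = 1/cos φ = sec φ.
Areal scale at 54.4°: h·k = 1.000 × 1.718 = 1.718.
Areal scale at 17.1°: h·k = 1.000 × 1.046 = 1.046.
Ratio = 1.718/1.046 ≈ 1.64.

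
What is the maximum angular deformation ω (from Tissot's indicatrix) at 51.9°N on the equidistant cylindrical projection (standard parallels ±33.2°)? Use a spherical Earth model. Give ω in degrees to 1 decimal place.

In the equirectangular projection with standard parallel φ₀ = 33.2° (x = Rλ cos φ₀, y = Rφ), meridians are true-scale (h = 1) and the parallel scale is k = cos φ₀ / cos φ.
At 51.9°: h = 1.000, k = 1.356; principal scales a = 1.356, b = 1.000.
sin(ω/2) = (a − b)/(a + b) = 0.3561/2.356 = 0.1511, so ω = 2 arcsin(0.1511) ≈ 17.4°.

17.4°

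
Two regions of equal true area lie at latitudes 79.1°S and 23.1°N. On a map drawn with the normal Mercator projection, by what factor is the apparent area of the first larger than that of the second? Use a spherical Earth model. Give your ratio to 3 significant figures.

On Mercator, area is exaggerated by sec²φ = 1/cos²φ.
At 79.1°: sec²(79.1°) = 1/0.1891² = 27.97.
At 23.1°: sec²(23.1°) = 1/0.9198² = 1.182.
Ratio = 27.97/1.182 = cos²(23.1°)/cos²(79.1°) ≈ 23.7.

23.7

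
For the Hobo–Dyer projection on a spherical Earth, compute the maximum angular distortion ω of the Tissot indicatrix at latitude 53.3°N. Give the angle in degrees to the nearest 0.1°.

32.0°

Hobo–Dyer is a cylindrical equal-area projection with standard parallels at ±37.5°. Cylindrical equal-area (φ₀ = 37.5°): h = cos φ / cos 37.5° along meridians, k = cos 37.5° / cos φ along parallels; h·k = 1.
At 53.3°: h = 0.7533, k = 1.328; principal scales a = 1.328, b = 0.7533.
sin(ω/2) = (a − b)/(a + b) = 0.5742/2.081 = 0.2760, so ω = 2 arcsin(0.2760) ≈ 32.0°.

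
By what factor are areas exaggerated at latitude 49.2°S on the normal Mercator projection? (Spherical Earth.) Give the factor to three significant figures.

2.34

The Mercator projection is conformal; its linear scale factor is the same in every direction and equals sec φ = 1/cos φ.
Areal scale = k² = sec²φ = 1/cos²(49.2°) = 1/0.6534² = 2.342.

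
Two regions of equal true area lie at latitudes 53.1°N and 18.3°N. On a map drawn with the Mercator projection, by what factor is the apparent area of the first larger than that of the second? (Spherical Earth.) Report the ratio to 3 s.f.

2.50

Mercator is conformal with k = sec φ, so areal scale = k² = sec²φ.
At 53.1°: sec²(53.1°) = 1/0.6004² = 2.774.
At 18.3°: sec²(18.3°) = 1/0.9494² = 1.109.
Ratio = 2.774/1.109 = cos²(18.3°)/cos²(53.1°) ≈ 2.50.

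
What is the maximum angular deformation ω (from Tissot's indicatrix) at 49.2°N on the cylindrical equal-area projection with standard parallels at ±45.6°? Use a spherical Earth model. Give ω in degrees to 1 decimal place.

A cylindrical equal-area projection with standard parallel φ₀ has meridian scale h = cos φ / cos φ₀ and parallel scale k = cos φ₀ / cos φ (so areas are preserved, h·k = 1).
At 49.2°: h = 0.9339, k = 1.071; principal scales a = 1.071, b = 0.9339.
sin(ω/2) = (a − b)/(a + b) = 0.1369/2.005 = 0.06827, so ω = 2 arcsin(0.06827) ≈ 7.8°.

7.8°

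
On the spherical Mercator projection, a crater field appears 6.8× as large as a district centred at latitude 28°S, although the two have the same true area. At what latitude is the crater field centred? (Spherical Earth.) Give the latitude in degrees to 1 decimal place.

For equal true areas on Mercator, apparent areas scale as sec²φ, so the ratio is cos²φ₂ / cos²φ₁.
cos²φ₂ / cos²φ₁ = 6.8  ⇒  cos φ₁ = cos 28° / √6.8 = 0.8829/2.608 = 0.3386.
φ₁ = arccos(0.3386) ≈ 70.2°.

70.2°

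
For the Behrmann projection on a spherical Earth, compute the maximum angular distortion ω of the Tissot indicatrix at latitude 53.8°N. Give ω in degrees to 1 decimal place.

42.8°

Behrmann is a cylindrical equal-area projection with standard parallels at ±30°. Cylindrical equal-area (φ₀ = 30°): h = cos φ / cos 30° along meridians, k = cos 30° / cos φ along parallels; h·k = 1.
At 53.8°: h = 0.6820, k = 1.466; principal scales a = 1.466, b = 0.6820.
sin(ω/2) = (a − b)/(a + b) = 0.7844/2.148 = 0.3651, so ω = 2 arcsin(0.3651) ≈ 42.8°.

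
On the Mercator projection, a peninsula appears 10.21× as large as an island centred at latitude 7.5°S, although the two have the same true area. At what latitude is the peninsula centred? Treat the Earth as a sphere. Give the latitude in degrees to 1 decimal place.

Mercator areal scale is sec²φ, so apparent-area ratio = sec²φ₁ / sec²φ₂ = cos²φ₂ / cos²φ₁.
cos²φ₂ / cos²φ₁ = 10.21  ⇒  cos φ₁ = cos 7.5° / √10.21 = 0.9914/3.195 = 0.3103.
φ₁ = arccos(0.3103) ≈ 71.9°.

71.9°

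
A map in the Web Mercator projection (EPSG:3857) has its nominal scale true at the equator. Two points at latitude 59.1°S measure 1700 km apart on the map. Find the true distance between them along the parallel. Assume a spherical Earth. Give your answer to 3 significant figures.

For Mercator, h = k = sec φ (a conformal cylindrical projection has a single point scale, 1/cos φ).
Along the parallel at 59.1°, map distances are exaggerated by k = sec 59.1° = 1.947.
True distance = 1700 / 1.947 = 1700 × cos 59.1° ≈ 873 km.

873 km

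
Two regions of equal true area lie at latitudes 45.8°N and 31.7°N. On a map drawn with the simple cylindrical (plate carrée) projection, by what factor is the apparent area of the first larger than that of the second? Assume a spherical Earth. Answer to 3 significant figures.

1.22

Plate carrée maps x = Rλ, y = Rφ. The meridian scale is h = 1 and the parallel scale is k = 1/cos φ = sec φ.
Areal scale at 45.8°: h·k = 1.000 × 1.434 = 1.434.
Areal scale at 31.7°: h·k = 1.000 × 1.175 = 1.175.
Ratio = 1.434/1.175 ≈ 1.22.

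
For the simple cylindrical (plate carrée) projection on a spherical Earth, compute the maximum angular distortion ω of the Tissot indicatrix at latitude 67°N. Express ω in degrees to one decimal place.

In the plate carrée (x = Rλ, y = Rφ), meridians are true-scale (h = 1) and parallels are stretched by k = sec φ.
At 67°: h = 1.000, k = 2.559; principal scales a = 2.559, b = 1.000.
sin(ω/2) = (a − b)/(a + b) = 1.559/3.559 = 0.4381, so ω = 2 arcsin(0.4381) ≈ 52.0°.

52.0°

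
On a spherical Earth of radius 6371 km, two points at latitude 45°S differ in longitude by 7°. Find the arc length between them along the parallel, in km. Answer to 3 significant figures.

550 km

Arc length along a parallel = R cos φ · Δλ (with Δλ in radians).
= 6371 × cos 45° × (7° × π/180) = 6371 × 0.7071 × 0.1222 ≈ 550 km.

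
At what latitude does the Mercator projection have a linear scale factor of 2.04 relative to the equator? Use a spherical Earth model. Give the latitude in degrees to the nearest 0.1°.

Mercator scale is k = sec φ = 1/cos φ.
1/cos φ = 2.04  ⇒  cos φ = 0.4902  ⇒  φ = arccos(0.4902) ≈ 60.6°.

60.6°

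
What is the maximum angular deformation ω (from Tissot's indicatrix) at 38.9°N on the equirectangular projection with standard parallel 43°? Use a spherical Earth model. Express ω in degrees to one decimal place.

In the equirectangular projection with standard parallel φ₀ = 43° (x = Rλ cos φ₀, y = Rφ), meridians are true-scale (h = 1) and the parallel scale is k = cos φ₀ / cos φ.
At 38.9°: h = 1.000, k = 0.9397; principal scales a = 1.000, b = 0.9397.
sin(ω/2) = (a − b)/(a + b) = 0.06025/1.940 = 0.03106, so ω = 2 arcsin(0.03106) ≈ 3.6°.

3.6°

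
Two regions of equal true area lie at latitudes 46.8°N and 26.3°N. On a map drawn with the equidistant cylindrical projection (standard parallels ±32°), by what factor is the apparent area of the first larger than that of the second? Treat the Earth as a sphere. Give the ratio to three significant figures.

1.31

The equidistant cylindrical projection with φ₀ = 32° has h = 1 (meridians true) and k = cos φ₀ / cos φ along parallels.
Areal scale at 46.8°: h·k = 1.000 × 1.239 = 1.239.
Areal scale at 26.3°: h·k = 1.000 × 0.9460 = 0.9460.
Ratio = 1.239/0.9460 ≈ 1.31.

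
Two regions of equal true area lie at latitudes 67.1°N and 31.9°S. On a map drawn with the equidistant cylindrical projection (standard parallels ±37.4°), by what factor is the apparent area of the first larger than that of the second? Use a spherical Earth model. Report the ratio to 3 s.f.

2.18

With standard parallel φ₀ = 37.4°, the equirectangular projection gives x = Rλ cos φ₀, y = Rφ, so h = 1 and k = cos 37.4° / cos φ.
Areal scale at 67.1°: h·k = 1.000 × 2.042 = 2.042.
Areal scale at 31.9°: h·k = 1.000 × 0.9357 = 0.9357.
Ratio = 2.042/0.9357 ≈ 2.18.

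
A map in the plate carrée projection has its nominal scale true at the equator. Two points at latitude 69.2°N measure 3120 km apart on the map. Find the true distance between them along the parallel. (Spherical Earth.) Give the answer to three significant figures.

In the plate carrée (x = Rλ, y = Rφ), meridians are true-scale (h = 1) and parallels are stretched by k = sec φ.
Along the parallel at 69.2°, map distances are exaggerated by k = sec 69.2° = 2.816.
True distance = 3120 / 2.816 = 3120 × cos 69.2° ≈ 1110 km.

1110 km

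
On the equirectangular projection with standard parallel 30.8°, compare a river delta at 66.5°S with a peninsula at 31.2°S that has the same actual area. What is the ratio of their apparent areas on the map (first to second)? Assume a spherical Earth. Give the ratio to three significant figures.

2.15

With standard parallel φ₀ = 30.8°, the equirectangular projection gives x = Rλ cos φ₀, y = Rφ, so h = 1 and k = cos 30.8° / cos φ.
Areal scale at 66.5°: h·k = 1.000 × 2.154 = 2.154.
Areal scale at 31.2°: h·k = 1.000 × 1.004 = 1.004.
Ratio = 2.154/1.004 ≈ 2.15.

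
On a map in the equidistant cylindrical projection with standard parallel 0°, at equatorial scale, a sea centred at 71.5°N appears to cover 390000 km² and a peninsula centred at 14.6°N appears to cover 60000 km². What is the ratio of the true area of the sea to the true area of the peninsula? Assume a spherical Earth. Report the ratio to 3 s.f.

2.13

Plate carrée has h = 1 and k = sec φ, giving areal scale sec φ; true area = (apparent area) · cos φ.
True area of sea: 390000 × cos(71.5°) = 390000 × 0.3173 = 123700 km².
True area of peninsula: 60000 × cos(14.6°) = 60000 × 0.9677 = 58060 km².
Ratio = 123700 / 58060 ≈ 2.13.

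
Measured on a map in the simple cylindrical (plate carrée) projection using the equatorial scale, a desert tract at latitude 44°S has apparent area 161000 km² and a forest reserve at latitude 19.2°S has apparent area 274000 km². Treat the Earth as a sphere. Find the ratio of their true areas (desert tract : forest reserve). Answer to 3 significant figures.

Plate carrée has h = 1 and k = sec φ, giving areal scale sec φ; true area = (apparent area) · cos φ.
True area of desert tract: 161000 × cos(44°) = 161000 × 0.7193 = 115800 km².
True area of forest reserve: 274000 × cos(19.2°) = 274000 × 0.9444 = 258800 km².
Ratio = 115800 / 258800 ≈ 0.448.

0.448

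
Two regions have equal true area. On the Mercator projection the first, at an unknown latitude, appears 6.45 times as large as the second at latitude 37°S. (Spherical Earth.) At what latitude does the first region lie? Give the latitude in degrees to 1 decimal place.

On Mercator, (apparent₁)/(apparent₂) = sec²φ₁ / sec²φ₂ when true areas are equal.
cos²φ₂ / cos²φ₁ = 6.45  ⇒  cos φ₁ = cos 37° / √6.45 = 0.7986/2.540 = 0.3145.
φ₁ = arccos(0.3145) ≈ 71.7°.

71.7°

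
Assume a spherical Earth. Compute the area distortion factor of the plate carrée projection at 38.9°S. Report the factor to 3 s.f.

1.28

Plate carrée maps x = Rλ, y = Rφ. The meridian scale is h = 1 and the parallel scale is k = 1/cos φ = sec φ.
Areal scale = h·k = 1 × sec φ; at 38.9°, h = 1.000, k = 1.285, so h·k = 1.285.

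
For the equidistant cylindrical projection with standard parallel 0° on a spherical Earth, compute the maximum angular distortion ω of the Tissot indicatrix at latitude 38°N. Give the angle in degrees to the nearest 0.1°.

In the plate carrée (x = Rλ, y = Rφ), meridians are true-scale (h = 1) and parallels are stretched by k = sec φ.
At 38°: h = 1.000, k = 1.269; principal scales a = 1.269, b = 1.000.
sin(ω/2) = (a − b)/(a + b) = 0.2690/2.269 = 0.1186, so ω = 2 arcsin(0.1186) ≈ 13.6°.

13.6°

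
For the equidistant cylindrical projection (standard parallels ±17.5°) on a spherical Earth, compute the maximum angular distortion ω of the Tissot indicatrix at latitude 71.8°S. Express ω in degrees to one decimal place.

In the equirectangular projection with standard parallel φ₀ = 17.5° (x = Rλ cos φ₀, y = Rφ), meridians are true-scale (h = 1) and the parallel scale is k = cos φ₀ / cos φ.
At 71.8°: h = 1.000, k = 3.054; principal scales a = 3.054, b = 1.000.
sin(ω/2) = (a − b)/(a + b) = 2.054/4.054 = 0.5066, so ω = 2 arcsin(0.5066) ≈ 60.9°.

60.9°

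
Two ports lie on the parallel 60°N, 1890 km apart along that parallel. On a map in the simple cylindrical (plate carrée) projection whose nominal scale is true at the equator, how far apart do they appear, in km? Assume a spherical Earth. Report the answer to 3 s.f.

For the equirectangular projection with φ₀ = 0 (plate carrée), h = 1 along meridians and k = sec φ along parallels.
Along the parallel, k = sec 60° = 1/0.5000 = 2.000.
Map distance = 1890 × 2.000 ≈ 3780 km.

3780 km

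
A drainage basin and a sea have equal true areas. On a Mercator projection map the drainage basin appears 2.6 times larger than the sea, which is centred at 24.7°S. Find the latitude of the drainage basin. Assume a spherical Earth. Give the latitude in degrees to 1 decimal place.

On Mercator, (apparent₁)/(apparent₂) = sec²φ₁ / sec²φ₂ when true areas are equal.
cos²φ₂ / cos²φ₁ = 2.6  ⇒  cos φ₁ = cos 24.7° / √2.6 = 0.9085/1.612 = 0.5634.
φ₁ = arccos(0.5634) ≈ 55.7°.

55.7°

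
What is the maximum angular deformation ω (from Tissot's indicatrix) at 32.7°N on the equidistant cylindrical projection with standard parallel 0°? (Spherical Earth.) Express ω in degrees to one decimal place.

In the plate carrée (x = Rλ, y = Rφ), meridians are true-scale (h = 1) and parallels are stretched by k = sec φ.
At 32.7°: h = 1.000, k = 1.188; principal scales a = 1.188, b = 1.000.
sin(ω/2) = (a − b)/(a + b) = 0.1883/2.188 = 0.08606, so ω = 2 arcsin(0.08606) ≈ 9.9°.

9.9°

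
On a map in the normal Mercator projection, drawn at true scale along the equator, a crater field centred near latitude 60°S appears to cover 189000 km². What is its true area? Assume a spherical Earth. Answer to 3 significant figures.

The Mercator projection is conformal; its linear scale factor is the same in every direction and equals sec φ = 1/cos φ.
Areal scale = k² = sec²φ = 1/cos²(60°) = 1/0.5000² = 4.000.
True area = apparent / (areal scale) = 189000 / 4.000 ≈ 47300 km².

47300 km²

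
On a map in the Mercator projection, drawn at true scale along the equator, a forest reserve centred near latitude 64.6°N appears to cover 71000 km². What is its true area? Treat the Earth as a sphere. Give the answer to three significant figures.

13100 km²

Mercator is conformal, so the point scale is isotropic: h = k = sec φ = 1/cos φ.
Areal scale = k² = sec²φ = 1/cos²(64.6°) = 1/0.4289² = 5.435.
True area = apparent / (areal scale) = 71000 / 5.435 ≈ 13100 km².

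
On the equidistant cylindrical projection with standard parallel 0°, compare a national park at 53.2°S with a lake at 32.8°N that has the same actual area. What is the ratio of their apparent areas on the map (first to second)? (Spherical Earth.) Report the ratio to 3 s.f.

1.40

Plate carrée maps x = Rλ, y = Rφ. The meridian scale is h = 1 and the parallel scale is k = 1/cos φ = sec φ.
Areal scale at 53.2°: h·k = 1.000 × 1.669 = 1.669.
Areal scale at 32.8°: h·k = 1.000 × 1.190 = 1.190.
Ratio = 1.669/1.190 ≈ 1.40.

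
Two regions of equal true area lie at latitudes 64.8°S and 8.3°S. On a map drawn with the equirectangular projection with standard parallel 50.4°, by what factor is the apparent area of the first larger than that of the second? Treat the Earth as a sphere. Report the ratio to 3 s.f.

2.32

In the equirectangular projection with standard parallel φ₀ = 50.4° (x = Rλ cos φ₀, y = Rφ), meridians are true-scale (h = 1) and the parallel scale is k = cos φ₀ / cos φ.
Areal scale at 64.8°: h·k = 1.000 × 1.497 = 1.497.
Areal scale at 8.3°: h·k = 1.000 × 0.6442 = 0.6442.
Ratio = 1.497/0.6442 ≈ 2.32.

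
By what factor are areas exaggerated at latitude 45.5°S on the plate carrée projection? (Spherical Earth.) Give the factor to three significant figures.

1.43

Plate carrée maps x = Rλ, y = Rφ. The meridian scale is h = 1 and the parallel scale is k = 1/cos φ = sec φ.
Areal scale = h·k = 1 × sec φ; at 45.5°, h = 1.000, k = 1.427, so h·k = 1.427.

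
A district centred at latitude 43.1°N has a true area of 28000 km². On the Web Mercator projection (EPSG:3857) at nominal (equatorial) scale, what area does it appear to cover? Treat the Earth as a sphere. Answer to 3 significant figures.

The Mercator projection is conformal; its linear scale factor is the same in every direction and equals sec φ = 1/cos φ.
Areal scale = k² = sec²φ = 1/cos²(43.1°) = 1/0.7302² = 1.876.
Apparent area = 28000 × 1.876 ≈ 52500 km².

52500 km²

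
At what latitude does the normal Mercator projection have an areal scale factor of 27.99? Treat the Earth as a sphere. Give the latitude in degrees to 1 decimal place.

79.1°

Mercator areal scale is sec²φ.
sec²φ = 27.99  ⇒  cos²φ = 0.03573  ⇒  cos φ = 0.1890.
φ = arccos(0.1890) ≈ 79.1°.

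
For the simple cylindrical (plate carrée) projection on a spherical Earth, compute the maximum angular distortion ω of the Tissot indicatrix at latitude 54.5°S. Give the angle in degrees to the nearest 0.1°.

Plate carrée maps x = Rλ, y = Rφ. The meridian scale is h = 1 and the parallel scale is k = 1/cos φ = sec φ.
At 54.5°: h = 1.000, k = 1.722; principal scales a = 1.722, b = 1.000.
sin(ω/2) = (a − b)/(a + b) = 0.7221/2.722 = 0.2653, so ω = 2 arcsin(0.2653) ≈ 30.8°.

30.8°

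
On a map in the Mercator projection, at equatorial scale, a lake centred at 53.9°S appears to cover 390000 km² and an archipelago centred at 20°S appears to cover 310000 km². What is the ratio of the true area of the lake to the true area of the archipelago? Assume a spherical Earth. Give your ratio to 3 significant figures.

Since Mercator area scale is 1/cos²φ, the true area equals the apparent area multiplied by cos²φ.
True area of lake: 390000 × cos²(53.9°) = 390000 × 0.3472 = 135400 km².
True area of archipelago: 310000 × cos²(20°) = 310000 × 0.8830 = 273700 km².
Ratio = 135400 / 273700 ≈ 0.495.

0.495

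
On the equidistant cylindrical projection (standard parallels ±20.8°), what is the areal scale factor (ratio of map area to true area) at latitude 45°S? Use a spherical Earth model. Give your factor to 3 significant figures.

With standard parallel φ₀ = 20.8°, the equirectangular projection gives x = Rλ cos φ₀, y = Rφ, so h = 1 and k = cos 20.8° / cos φ.
Areal scale = h·k = 1 × cos φ₀ / cos φ; at 45°, h = 1.000, k = 1.322, so h·k = 1.322.

1.32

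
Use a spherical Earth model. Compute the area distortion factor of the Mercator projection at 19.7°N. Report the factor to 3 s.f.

1.13

The Mercator projection is conformal; its linear scale factor is the same in every direction and equals sec φ = 1/cos φ.
Areal scale = k² = sec²φ = 1/cos²(19.7°) = 1/0.9415² = 1.128.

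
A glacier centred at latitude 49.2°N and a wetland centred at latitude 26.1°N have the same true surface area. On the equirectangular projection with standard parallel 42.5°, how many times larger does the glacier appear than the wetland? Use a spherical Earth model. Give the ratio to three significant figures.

With standard parallel φ₀ = 42.5°, the equirectangular projection gives x = Rλ cos φ₀, y = Rφ, so h = 1 and k = cos 42.5° / cos φ.
Areal scale at 49.2°: h·k = 1.000 × 1.128 = 1.128.
Areal scale at 26.1°: h·k = 1.000 × 0.8210 = 0.8210.
Ratio = 1.128/0.8210 ≈ 1.37.

1.37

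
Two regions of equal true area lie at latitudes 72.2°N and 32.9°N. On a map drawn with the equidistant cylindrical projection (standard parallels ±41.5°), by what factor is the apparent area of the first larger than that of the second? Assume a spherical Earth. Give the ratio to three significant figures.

With standard parallel φ₀ = 41.5°, the equirectangular projection gives x = Rλ cos φ₀, y = Rφ, so h = 1 and k = cos 41.5° / cos φ.
Areal scale at 72.2°: h·k = 1.000 × 2.450 = 2.450.
Areal scale at 32.9°: h·k = 1.000 × 0.8920 = 0.8920.
Ratio = 2.450/0.8920 ≈ 2.75.

2.75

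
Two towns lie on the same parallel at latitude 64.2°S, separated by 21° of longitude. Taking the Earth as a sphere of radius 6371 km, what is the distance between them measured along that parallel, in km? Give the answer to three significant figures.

1020 km

Arc length along a parallel = R cos φ · Δλ (with Δλ in radians).
= 6371 × cos 64.2° × (21° × π/180) = 6371 × 0.4352 × 0.3665 ≈ 1020 km.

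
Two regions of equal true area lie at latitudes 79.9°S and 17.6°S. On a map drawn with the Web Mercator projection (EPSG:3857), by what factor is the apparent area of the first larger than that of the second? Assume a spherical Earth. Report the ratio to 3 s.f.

Mercator areal scale is sec²φ.
At 79.9°: sec²(79.9°) = 1/0.1754² = 32.52.
At 17.6°: sec²(17.6°) = 1/0.9532² = 1.101.
Ratio = 32.52/1.101 = cos²(17.6°)/cos²(79.9°) ≈ 29.5.

29.5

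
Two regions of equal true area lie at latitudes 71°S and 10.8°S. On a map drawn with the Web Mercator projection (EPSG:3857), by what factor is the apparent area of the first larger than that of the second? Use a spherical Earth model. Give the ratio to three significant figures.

Mercator is conformal with k = sec φ, so areal scale = k² = sec²φ.
At 71°: sec²(71°) = 1/0.3256² = 9.434.
At 10.8°: sec²(10.8°) = 1/0.9823² = 1.036.
Ratio = 9.434/1.036 = cos²(10.8°)/cos²(71°) ≈ 9.10.

9.10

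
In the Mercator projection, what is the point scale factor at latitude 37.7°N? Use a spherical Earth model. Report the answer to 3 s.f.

The Mercator projection is conformal; its linear scale factor is the same in every direction and equals sec φ = 1/cos φ.
k = 1/cos 37.7° = 1/0.7912 = 1.264.

1.26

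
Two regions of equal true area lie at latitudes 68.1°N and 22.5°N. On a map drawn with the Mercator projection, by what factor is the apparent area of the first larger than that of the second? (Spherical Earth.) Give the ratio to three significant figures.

Mercator is conformal with k = sec φ, so areal scale = k² = sec²φ.
At 68.1°: sec²(68.1°) = 1/0.3730² = 7.188.
At 22.5°: sec²(22.5°) = 1/0.9239² = 1.172.
Ratio = 7.188/1.172 = cos²(22.5°)/cos²(68.1°) ≈ 6.14.

6.14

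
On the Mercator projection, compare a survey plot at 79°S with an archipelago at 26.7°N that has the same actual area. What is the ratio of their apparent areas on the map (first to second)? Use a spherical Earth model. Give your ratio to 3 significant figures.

21.9

Mercator is conformal with k = sec φ, so areal scale = k² = sec²φ.
At 79°: sec²(79°) = 1/0.1908² = 27.47.
At 26.7°: sec²(26.7°) = 1/0.8934² = 1.253.
Ratio = 27.47/1.253 = cos²(26.7°)/cos²(79°) ≈ 21.9.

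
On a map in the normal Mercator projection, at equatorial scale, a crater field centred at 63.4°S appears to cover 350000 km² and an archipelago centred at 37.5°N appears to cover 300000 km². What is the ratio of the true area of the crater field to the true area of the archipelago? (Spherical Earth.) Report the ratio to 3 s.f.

Mercator's areal exaggeration is sec²φ; hence true area = (apparent area) · cos²φ.
True area of crater field: 350000 × cos²(63.4°) = 350000 × 0.2005 = 70170 km².
True area of archipelago: 300000 × cos²(37.5°) = 300000 × 0.6294 = 188800 km².
Ratio = 70170 / 188800 ≈ 0.372.

0.372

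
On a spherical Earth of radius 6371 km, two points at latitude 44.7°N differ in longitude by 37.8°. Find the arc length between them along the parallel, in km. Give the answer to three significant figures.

2990 km

Arc length along a parallel = R cos φ · Δλ (with Δλ in radians).
= 6371 × cos 44.7° × (37.8° × π/180) = 6371 × 0.7108 × 0.6597 ≈ 2990 km.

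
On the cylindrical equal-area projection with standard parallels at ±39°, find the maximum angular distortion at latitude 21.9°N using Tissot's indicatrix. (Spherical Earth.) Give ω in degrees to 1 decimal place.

20.2°

For cylindrical equal-area with standard parallel φ₀, h = cos φ / cos φ₀ and k = cos φ₀ / cos φ, so h·k = 1.
At 21.9°: h = 1.194, k = 0.8376; principal scales a = 1.194, b = 0.8376.
sin(ω/2) = (a − b)/(a + b) = 0.3563/2.031 = 0.1754, so ω = 2 arcsin(0.1754) ≈ 20.2°.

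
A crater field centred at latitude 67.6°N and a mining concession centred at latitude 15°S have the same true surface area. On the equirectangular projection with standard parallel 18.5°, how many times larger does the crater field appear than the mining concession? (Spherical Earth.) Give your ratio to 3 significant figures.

The equidistant cylindrical projection with φ₀ = 18.5° has h = 1 (meridians true) and k = cos φ₀ / cos φ along parallels.
Areal scale at 67.6°: h·k = 1.000 × 2.489 = 2.489.
Areal scale at 15°: h·k = 1.000 × 0.9818 = 0.9818.
Ratio = 2.489/0.9818 ≈ 2.53.

2.53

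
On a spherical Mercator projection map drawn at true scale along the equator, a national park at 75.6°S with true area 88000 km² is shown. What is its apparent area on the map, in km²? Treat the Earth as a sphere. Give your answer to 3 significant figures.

1420000 km²

For Mercator, h = k = sec φ (a conformal cylindrical projection has a single point scale, 1/cos φ).
Areal scale = k² = sec²φ = 1/cos²(75.6°) = 1/0.2487² = 16.17.
Apparent area = 88000 × 16.17 ≈ 1420000 km².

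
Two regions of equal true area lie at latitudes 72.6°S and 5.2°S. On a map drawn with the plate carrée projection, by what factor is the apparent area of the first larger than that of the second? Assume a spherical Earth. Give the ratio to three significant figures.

3.33

For the equirectangular projection with φ₀ = 0 (plate carrée), h = 1 along meridians and k = sec φ along parallels.
Areal scale at 72.6°: h·k = 1.000 × 3.344 = 3.344.
Areal scale at 5.2°: h·k = 1.000 × 1.004 = 1.004.
Ratio = 3.344/1.004 ≈ 3.33.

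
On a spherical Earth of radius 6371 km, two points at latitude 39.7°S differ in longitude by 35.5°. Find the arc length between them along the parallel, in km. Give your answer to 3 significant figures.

Arc length along a parallel = R cos φ · Δλ (with Δλ in radians).
= 6371 × cos 39.7° × (35.5° × π/180) = 6371 × 0.7694 × 0.6196 ≈ 3040 km.

3040 km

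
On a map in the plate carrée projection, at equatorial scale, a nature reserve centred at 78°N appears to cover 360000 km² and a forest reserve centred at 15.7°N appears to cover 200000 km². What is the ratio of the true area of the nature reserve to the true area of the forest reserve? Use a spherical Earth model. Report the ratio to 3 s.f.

0.389

Plate carrée has h = 1 and k = sec φ, giving areal scale sec φ; true area = (apparent area) · cos φ.
True area of nature reserve: 360000 × cos(78°) = 360000 × 0.2079 = 74850 km².
True area of forest reserve: 200000 × cos(15.7°) = 200000 × 0.9627 = 192500 km².
Ratio = 74850 / 192500 ≈ 0.389.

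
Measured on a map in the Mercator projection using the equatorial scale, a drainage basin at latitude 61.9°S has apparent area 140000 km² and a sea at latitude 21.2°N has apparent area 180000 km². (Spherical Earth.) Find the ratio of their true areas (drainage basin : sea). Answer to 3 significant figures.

0.199

On Mercator the areal scale is sec²φ, so true area = apparent × cos²φ.
True area of drainage basin: 140000 × cos²(61.9°) = 140000 × 0.2219 = 31060 km².
True area of sea: 180000 × cos²(21.2°) = 180000 × 0.8692 = 156500 km².
Ratio = 31060 / 156500 ≈ 0.199.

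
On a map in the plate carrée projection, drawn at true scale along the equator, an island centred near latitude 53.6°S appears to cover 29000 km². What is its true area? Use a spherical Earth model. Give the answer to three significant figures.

Plate carrée maps x = Rλ, y = Rφ. The meridian scale is h = 1 and the parallel scale is k = 1/cos φ = sec φ.
Areal scale = h·k = 1 × sec φ; at 53.6°, h = 1.000, k = 1.685, so h·k = 1.685.
True area = apparent / (areal scale) = 29000 / 1.685 ≈ 17200 km².

17200 km²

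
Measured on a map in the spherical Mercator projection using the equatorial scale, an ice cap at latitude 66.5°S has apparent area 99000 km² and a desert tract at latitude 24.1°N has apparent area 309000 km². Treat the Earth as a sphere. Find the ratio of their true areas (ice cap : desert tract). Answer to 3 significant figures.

On Mercator the areal scale is sec²φ, so true area = apparent × cos²φ.
True area of ice cap: 99000 × cos²(66.5°) = 99000 × 0.1590 = 15740 km².
True area of desert tract: 309000 × cos²(24.1°) = 309000 × 0.8333 = 257500 km².
Ratio = 15740 / 257500 ≈ 0.0611.

0.0611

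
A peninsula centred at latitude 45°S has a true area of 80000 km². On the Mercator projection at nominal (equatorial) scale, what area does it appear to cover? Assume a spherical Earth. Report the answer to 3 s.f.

160000 km²

Mercator is conformal, so the point scale is isotropic: h = k = sec φ = 1/cos φ.
Areal scale = k² = sec²φ = 1/cos²(45°) = 1/0.7071² = 2.000.
Apparent area = 80000 × 2.000 ≈ 160000 km².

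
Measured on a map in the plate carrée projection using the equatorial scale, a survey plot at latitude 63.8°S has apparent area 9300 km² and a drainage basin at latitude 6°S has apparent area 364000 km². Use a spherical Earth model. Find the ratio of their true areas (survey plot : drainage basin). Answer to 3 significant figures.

Plate carrée has h = 1 and k = sec φ, giving areal scale sec φ; true area = (apparent area) · cos φ.
True area of survey plot: 9300 × cos(63.8°) = 9300 × 0.4415 = 4106 km².
True area of drainage basin: 364000 × cos(6°) = 364000 × 0.9945 = 362000 km².
Ratio = 4106 / 362000 ≈ 0.0113.

0.0113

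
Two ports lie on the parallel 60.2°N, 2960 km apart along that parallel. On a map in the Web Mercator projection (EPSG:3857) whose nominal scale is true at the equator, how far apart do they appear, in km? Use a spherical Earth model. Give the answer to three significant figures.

Mercator is conformal, so the point scale is isotropic: h = k = sec φ = 1/cos φ.
Along the parallel, k = sec 60.2° = 1/0.4970 = 2.012.
Map distance = 2960 × 2.012 ≈ 5960 km.

5960 km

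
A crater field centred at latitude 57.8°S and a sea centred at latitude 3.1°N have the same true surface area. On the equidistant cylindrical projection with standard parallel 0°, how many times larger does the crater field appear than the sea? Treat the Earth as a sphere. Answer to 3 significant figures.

1.87

For the equirectangular projection with φ₀ = 0 (plate carrée), h = 1 along meridians and k = sec φ along parallels.
Areal scale at 57.8°: h·k = 1.000 × 1.877 = 1.877.
Areal scale at 3.1°: h·k = 1.000 × 1.001 = 1.001.
Ratio = 1.877/1.001 ≈ 1.87.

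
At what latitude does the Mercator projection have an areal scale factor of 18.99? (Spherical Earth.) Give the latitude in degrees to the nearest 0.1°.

76.7°

Mercator areal scale is sec²φ.
sec²φ = 18.99  ⇒  cos²φ = 0.05266  ⇒  cos φ = 0.2295.
φ = arccos(0.2295) ≈ 76.7°.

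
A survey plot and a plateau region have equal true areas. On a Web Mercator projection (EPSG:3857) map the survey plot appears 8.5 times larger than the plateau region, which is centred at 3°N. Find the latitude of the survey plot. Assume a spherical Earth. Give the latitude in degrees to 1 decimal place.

For equal true areas on Mercator, apparent areas scale as sec²φ, so the ratio is cos²φ₂ / cos²φ₁.
cos²φ₂ / cos²φ₁ = 8.5  ⇒  cos φ₁ = cos 3° / √8.5 = 0.9986/2.915 = 0.3425.
φ₁ = arccos(0.3425) ≈ 70.0°.

70.0°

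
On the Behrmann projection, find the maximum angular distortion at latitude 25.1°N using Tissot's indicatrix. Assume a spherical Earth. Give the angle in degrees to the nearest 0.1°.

5.1°

Behrmann is a cylindrical equal-area projection with standard parallels at ±30°. A cylindrical equal-area projection with standard parallel φ₀ has meridian scale h = cos φ / cos φ₀ and parallel scale k = cos φ₀ / cos φ (so areas are preserved, h·k = 1).
At 25.1°: h = 1.046, k = 0.9563; principal scales a = 1.046, b = 0.9563.
sin(ω/2) = (a − b)/(a + b) = 0.08933/2.002 = 0.04462, so ω = 2 arcsin(0.04462) ≈ 5.1°.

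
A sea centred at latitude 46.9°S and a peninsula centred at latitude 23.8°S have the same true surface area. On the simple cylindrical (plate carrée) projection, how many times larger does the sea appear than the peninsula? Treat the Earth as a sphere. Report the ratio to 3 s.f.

For the equirectangular projection with φ₀ = 0 (plate carrée), h = 1 along meridians and k = sec φ along parallels.
Areal scale at 46.9°: h·k = 1.000 × 1.464 = 1.464.
Areal scale at 23.8°: h·k = 1.000 × 1.093 = 1.093.
Ratio = 1.464/1.093 ≈ 1.34.

1.34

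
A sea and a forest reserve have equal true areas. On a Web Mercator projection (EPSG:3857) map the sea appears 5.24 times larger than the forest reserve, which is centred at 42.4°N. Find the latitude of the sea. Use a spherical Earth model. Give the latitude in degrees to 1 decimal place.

71.2°

For equal true areas on Mercator, apparent areas scale as sec²φ, so the ratio is cos²φ₂ / cos²φ₁.
cos²φ₂ / cos²φ₁ = 5.24  ⇒  cos φ₁ = cos 42.4° / √5.24 = 0.7385/2.289 = 0.3226.
φ₁ = arccos(0.3226) ≈ 71.2°.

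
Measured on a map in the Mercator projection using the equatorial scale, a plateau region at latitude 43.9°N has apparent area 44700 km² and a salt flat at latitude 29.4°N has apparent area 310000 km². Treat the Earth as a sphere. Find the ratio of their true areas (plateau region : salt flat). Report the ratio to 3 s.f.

Mercator's areal exaggeration is sec²φ; hence true area = (apparent area) · cos²φ.
True area of plateau region: 44700 × cos²(43.9°) = 44700 × 0.5192 = 23210 km².
True area of salt flat: 310000 × cos²(29.4°) = 310000 × 0.7590 = 235300 km².
Ratio = 23210 / 235300 ≈ 0.0986.

0.0986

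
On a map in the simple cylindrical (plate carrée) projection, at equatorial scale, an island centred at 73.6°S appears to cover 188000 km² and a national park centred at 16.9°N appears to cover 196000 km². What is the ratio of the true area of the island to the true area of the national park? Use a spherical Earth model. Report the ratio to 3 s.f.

0.283

Plate carrée has h = 1 and k = sec φ, giving areal scale sec φ; true area = (apparent area) · cos φ.
True area of island: 188000 × cos(73.6°) = 188000 × 0.2823 = 53080 km².
True area of national park: 196000 × cos(16.9°) = 196000 × 0.9568 = 187500 km².
Ratio = 53080 / 187500 ≈ 0.283.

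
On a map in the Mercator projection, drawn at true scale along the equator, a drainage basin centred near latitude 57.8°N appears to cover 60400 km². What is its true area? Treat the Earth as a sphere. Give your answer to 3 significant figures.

17200 km²

Mercator is conformal, so the point scale is isotropic: h = k = sec φ = 1/cos φ.
Areal scale = k² = sec²φ = 1/cos²(57.8°) = 1/0.5329² = 3.522.
True area = apparent / (areal scale) = 60400 / 3.522 ≈ 17200 km².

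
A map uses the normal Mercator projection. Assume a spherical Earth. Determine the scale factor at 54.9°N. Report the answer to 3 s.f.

Mercator is conformal, so the point scale is isotropic: h = k = sec φ = 1/cos φ.
k = 1/cos 54.9° = 1/0.5750 = 1.739.

1.74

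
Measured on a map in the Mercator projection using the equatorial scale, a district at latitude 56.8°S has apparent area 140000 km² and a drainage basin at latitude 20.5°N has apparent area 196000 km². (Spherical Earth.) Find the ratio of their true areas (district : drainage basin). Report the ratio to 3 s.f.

Since Mercator area scale is 1/cos²φ, the true area equals the apparent area multiplied by cos²φ.
True area of district: 140000 × cos²(56.8°) = 140000 × 0.2998 = 41980 km².
True area of drainage basin: 196000 × cos²(20.5°) = 196000 × 0.8774 = 172000 km².
Ratio = 41980 / 172000 ≈ 0.244.

0.244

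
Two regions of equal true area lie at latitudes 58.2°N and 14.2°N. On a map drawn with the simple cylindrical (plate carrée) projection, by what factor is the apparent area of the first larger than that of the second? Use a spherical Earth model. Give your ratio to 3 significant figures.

1.84

Plate carrée maps x = Rλ, y = Rφ. The meridian scale is h = 1 and the parallel scale is k = 1/cos φ = sec φ.
Areal scale at 58.2°: h·k = 1.000 × 1.898 = 1.898.
Areal scale at 14.2°: h·k = 1.000 × 1.032 = 1.032.
Ratio = 1.898/1.032 ≈ 1.84.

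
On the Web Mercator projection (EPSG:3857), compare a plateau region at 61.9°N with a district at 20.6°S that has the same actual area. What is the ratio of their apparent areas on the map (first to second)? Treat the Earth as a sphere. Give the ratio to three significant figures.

Mercator areal scale is sec²φ.
At 61.9°: sec²(61.9°) = 1/0.4710² = 4.508.
At 20.6°: sec²(20.6°) = 1/0.9361² = 1.141.
Ratio = 4.508/1.141 = cos²(20.6°)/cos²(61.9°) ≈ 3.95.

3.95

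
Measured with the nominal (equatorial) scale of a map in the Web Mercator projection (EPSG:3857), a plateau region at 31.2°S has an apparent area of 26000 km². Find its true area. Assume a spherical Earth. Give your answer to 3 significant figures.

For Mercator, h = k = sec φ (a conformal cylindrical projection has a single point scale, 1/cos φ).
Areal scale = k² = sec²φ = 1/cos²(31.2°) = 1/0.8554² = 1.367.
True area = apparent / (areal scale) = 26000 / 1.367 ≈ 19000 km².

19000 km²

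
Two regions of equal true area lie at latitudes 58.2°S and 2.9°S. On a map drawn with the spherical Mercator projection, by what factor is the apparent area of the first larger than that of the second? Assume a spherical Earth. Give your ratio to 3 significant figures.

Mercator areal scale is sec²φ.
At 58.2°: sec²(58.2°) = 1/0.5270² = 3.601.
At 2.9°: sec²(2.9°) = 1/0.9987² = 1.003.
Ratio = 3.601/1.003 = cos²(2.9°)/cos²(58.2°) ≈ 3.59.

3.59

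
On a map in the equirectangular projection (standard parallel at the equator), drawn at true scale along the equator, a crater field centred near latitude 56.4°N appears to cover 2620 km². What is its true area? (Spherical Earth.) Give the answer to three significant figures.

In the plate carrée (x = Rλ, y = Rφ), meridians are true-scale (h = 1) and parallels are stretched by k = sec φ.
Areal scale = h·k = 1 × sec φ; at 56.4°, h = 1.000, k = 1.807, so h·k = 1.807.
True area = apparent / (areal scale) = 2620 / 1.807 ≈ 1450 km².

1450 km²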